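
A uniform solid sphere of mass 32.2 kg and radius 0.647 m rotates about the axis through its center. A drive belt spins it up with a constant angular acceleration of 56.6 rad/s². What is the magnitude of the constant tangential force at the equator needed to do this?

I = (2/5)MR² = (2/5)(32.2)(0.647)² = 5.392 kg·m².
The required torque is τ = Iα = (5.392)(56.60) = 305.2 N·m.
A tangential force at the equator gives τ = FR, so F = τ/R = 305.2/0.647 = 471.7 N.

F ≈ 472 N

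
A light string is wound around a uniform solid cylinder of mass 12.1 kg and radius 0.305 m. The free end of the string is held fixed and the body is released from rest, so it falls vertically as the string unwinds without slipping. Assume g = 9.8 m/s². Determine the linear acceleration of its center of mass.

a ≈ 6.53 m/s²

Translation: Mg − T = Ma. Rotation about the center: TR = Iα with I = ½MR².
With a = αR: T = (I/R²)a = (1/2)M a, so Mg = (1 + 0.5000)Ma.
a = g/(1 + 0.5000) = 9.8/1.500 = 6.533 m/s².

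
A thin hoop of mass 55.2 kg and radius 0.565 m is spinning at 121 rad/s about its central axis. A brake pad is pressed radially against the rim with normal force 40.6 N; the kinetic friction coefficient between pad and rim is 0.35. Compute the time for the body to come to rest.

I = MR² = (55.2)(0.565)² = 17.62 kg·m².
Friction force f = μN = (0.35)(40.6) = 14.21 N at the rim; torque magnitude τ = fR = 8.029 N·m, opposing ω.
|α| = τ/I = 8.029/17.62 = 0.4556 rad/s² (deceleration).
0 = ω₀ − |α|t ⇒ t = ω₀/|α| = 121/0.4556 = 265.6 s.

t ≈ 266 s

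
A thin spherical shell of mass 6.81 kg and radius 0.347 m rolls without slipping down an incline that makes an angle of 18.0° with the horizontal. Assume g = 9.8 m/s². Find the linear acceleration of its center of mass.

Translation along the incline: Mg sinθ − f = Ma.
Rotation about the center: fR = Iα with I = (2/3)MR². No-slip gives a = αR, so f = (I/R²)a = (2/3)M a.
Substituting: Mg sinθ = (1 + 0.6667)Ma, so a = g sinθ/(1 + 0.6667) = (9.8) sin 18.0° / 1.667 = 1.817 m/s².

a ≈ 1.82 m/s²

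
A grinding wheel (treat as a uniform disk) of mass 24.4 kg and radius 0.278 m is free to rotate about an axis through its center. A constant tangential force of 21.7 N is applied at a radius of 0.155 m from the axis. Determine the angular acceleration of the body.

I = ½MR² = (1/2)(24.4)(0.278)² = 0.9429 kg·m².
τ = F·r = (21.7)(0.155) = 3.363 N·m.
From τ = Iα: α = 3.363/0.9429 = 3.567 rad/s².

α ≈ 3.57 rad/s²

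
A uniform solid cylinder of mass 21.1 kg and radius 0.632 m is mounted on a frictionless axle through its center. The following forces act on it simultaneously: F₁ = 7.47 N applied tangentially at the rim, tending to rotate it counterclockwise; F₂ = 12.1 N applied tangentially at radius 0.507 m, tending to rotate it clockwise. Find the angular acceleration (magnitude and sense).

α ≈ 0.335 rad/s², clockwise

I = ½MR² = (1/2)(21.1)(0.632)² = 4.214 kg·m².
Taking counterclockwise as positive: τ₁ = +(7.47)(0.632) = +4.721 N·m; τ₂ = −(12.1)(0.507) = −6.135 N·m.
Net torque τ = -1.414 N·m.
α = τ/I = -1.414/4.214 = -0.3355 rad/s².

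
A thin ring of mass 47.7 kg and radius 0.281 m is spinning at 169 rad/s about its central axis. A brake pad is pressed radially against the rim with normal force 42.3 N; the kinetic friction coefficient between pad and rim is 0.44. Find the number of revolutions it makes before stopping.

≈ 1640 revolutions

I = MR² = (47.7)(0.281)² = 3.766 kg·m².
Friction force f = μN = (0.44)(42.3) = 18.61 N at the rim; torque magnitude τ = fR = 5.230 N·m, opposing ω.
|α| = τ/I = 5.230/3.766 = 1.389 rad/s² (deceleration).
ω² = ω₀² − 2|α|θ with ω = 0 ⇒ θ = ω₀²/(2|α|) = 10280 rad = 1637 rev.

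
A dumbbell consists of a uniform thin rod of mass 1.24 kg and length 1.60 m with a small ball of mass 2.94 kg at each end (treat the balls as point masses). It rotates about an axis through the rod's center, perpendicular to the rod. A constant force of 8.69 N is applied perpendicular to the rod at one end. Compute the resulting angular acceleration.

I_rod = (1/12)ML² = (1/12)(1.24)(1.60)² = 0.2645 kg·m².
I_balls = 2·m·(L/2)² = 2(2.94)(0.8000)² = 3.763 kg·m².
Total I = 4.028 kg·m².
τ = F·(L/2) = (8.69)(0.800) = 6.952 N·m.
α = τ/I = 6.952/4.028 = 1.726 rad/s².

α ≈ 1.73 rad/s²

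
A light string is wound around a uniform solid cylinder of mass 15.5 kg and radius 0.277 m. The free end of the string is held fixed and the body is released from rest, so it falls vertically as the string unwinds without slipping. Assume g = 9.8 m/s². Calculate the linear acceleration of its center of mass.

Translation: Mg − T = Ma. Rotation about the center: TR = Iα with I = ½MR².
With a = αR: T = (I/R²)a = (1/2)M a, so Mg = (1 + 0.5000)Ma.
a = g/(1 + 0.5000) = 9.8/1.500 = 6.533 m/s².

a ≈ 6.53 m/s²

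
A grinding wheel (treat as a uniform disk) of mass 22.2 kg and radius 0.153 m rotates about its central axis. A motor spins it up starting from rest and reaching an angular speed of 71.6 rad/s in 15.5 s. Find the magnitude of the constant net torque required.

τ ≈ 1.20 N·m

I = ½MR² = (1/2)(22.2)(0.153)² = 0.2598 kg·m².
α = Δω/Δt = (71.6 − 0)/15.5 = 4.619 rad/s².
τ = Iα = (0.2598)(4.619) = 1.200 N·m.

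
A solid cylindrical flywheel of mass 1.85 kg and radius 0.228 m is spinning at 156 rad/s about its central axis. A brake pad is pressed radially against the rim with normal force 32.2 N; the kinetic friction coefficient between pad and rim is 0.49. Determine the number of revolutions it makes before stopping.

≈ 25.9 revolutions

I = ½MR² = (1/2)(1.85)(0.228)² = 0.04809 kg·m².
Friction force f = μN = (0.49)(32.2) = 15.78 N at the rim; torque magnitude τ = fR = 3.597 N·m, opposing ω.
|α| = τ/I = 3.597/0.04809 = 74.81 rad/s² (deceleration).
ω² = ω₀² − 2|α|θ with ω = 0 ⇒ θ = ω₀²/(2|α|) = 162.6 rad = 25.89 rev.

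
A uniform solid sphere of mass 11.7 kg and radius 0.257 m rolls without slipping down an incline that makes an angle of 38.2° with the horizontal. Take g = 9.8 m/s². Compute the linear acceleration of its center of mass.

Translation along the incline: Mg sinθ − f = Ma.
Rotation about the center: fR = Iα with I = (2/5)MR². No-slip gives a = αR, so f = (I/R²)a = (2/5)M a.
Substituting: Mg sinθ = (1 + 0.4000)Ma, so a = g sinθ/(1 + 0.4000) = (9.8) sin 38.2° / 1.400 = 4.329 m/s².

a ≈ 4.33 m/s²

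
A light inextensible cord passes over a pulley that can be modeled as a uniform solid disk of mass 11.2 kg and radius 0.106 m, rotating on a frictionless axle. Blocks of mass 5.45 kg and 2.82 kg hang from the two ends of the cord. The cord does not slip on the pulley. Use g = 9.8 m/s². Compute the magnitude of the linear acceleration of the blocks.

a ≈ 1.86 m/s²

I = ½MR² = (1/2)(11.2)(0.106)² = 0.06292 kg·m².
Heavier block: m₁g − T₁ = m₁a. Lighter block: T₂ − m₂g = m₂a.
Pulley: (T₁ − T₂)R = Iα = I(a/R), so T₁ − T₂ = (I/R²)a = (1/2)M_p a = 5.600·a.
Adding the three: (m₁ − m₂)g = (m₁ + m₂ + 5.600)a, so a = (5.45 − 2.82)(9.8)/(5.45 + 2.82 + 5.600) = 1.858 m/s².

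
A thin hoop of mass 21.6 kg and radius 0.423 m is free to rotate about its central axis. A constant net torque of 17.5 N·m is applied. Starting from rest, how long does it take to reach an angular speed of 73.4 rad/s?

I = MR² = (21.6)(0.423)² = 3.865 kg·m².
α = τ/I = 17.5/3.865 = 4.528 rad/s².
ω = αt ⇒ t = ω/α = 73.4/4.528 = 16.21 s.

t ≈ 16.2 s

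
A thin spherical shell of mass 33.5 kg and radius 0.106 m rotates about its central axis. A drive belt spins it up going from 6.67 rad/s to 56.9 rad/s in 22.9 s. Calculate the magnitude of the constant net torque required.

I = (2/3)MR² = (2/3)(33.5)(0.106)² = 0.2509 kg·m².
α = Δω/Δt = (56.9 − 6.67)/22.9 = 2.193 rad/s².
τ = Iα = (0.2509)(2.193) = 0.5504 N·m.

τ ≈ 0.550 N·m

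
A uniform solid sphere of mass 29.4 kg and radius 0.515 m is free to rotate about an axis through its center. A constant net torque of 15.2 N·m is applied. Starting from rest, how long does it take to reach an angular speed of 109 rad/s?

t ≈ 22.4 s

I = (2/5)MR² = (2/5)(29.4)(0.515)² = 3.119 kg·m².
α = τ/I = 15.2/3.119 = 4.873 rad/s².
ω = αt ⇒ t = ω/α = 109/4.873 = 22.37 s.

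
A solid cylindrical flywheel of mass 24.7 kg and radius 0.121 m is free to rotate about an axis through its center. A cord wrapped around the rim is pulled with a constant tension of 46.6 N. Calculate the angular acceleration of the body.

I = ½MR² = (1/2)(24.7)(0.121)² = 0.1808 kg·m².
τ = F R = (46.6)(0.121) = 5.639 N·m.
Newton's second law for rotation, τ = Iα, gives α = τ/I = 5.639/0.1808 = 31.18 rad/s².

α ≈ 31.2 rad/s²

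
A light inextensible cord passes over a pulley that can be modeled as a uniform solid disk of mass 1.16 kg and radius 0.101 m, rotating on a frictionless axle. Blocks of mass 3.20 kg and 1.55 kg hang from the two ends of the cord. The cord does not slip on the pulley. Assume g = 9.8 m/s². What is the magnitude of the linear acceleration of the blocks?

a ≈ 3.03 m/s²

I = ½MR² = (1/2)(1.16)(0.101)² = 0.005917 kg·m².
Heavier block: m₁g − T₁ = m₁a. Lighter block: T₂ − m₂g = m₂a.
Pulley: (T₁ − T₂)R = Iα = I(a/R), so T₁ − T₂ = (I/R²)a = (1/2)M_p a = 0.5800·a.
Adding the three: (m₁ − m₂)g = (m₁ + m₂ + 0.5800)a, so a = (3.20 − 1.55)(9.8)/(3.20 + 1.55 + 0.5800) = 3.034 m/s².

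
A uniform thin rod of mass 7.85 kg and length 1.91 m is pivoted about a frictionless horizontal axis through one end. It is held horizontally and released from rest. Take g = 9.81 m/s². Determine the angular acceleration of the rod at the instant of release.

About the pivot, I = (1/3)ML² = (1/3)(7.85)(1.91)² = 9.546 kg·m².
The weight acts at the center, a distance L/2 = 0.9550 m from the pivot; τ = Mg(L/2) = 73.54 N·m.
α = τ/I = 73.54/9.546 = 7.704 rad/s².

α ≈ 7.70 rad/s²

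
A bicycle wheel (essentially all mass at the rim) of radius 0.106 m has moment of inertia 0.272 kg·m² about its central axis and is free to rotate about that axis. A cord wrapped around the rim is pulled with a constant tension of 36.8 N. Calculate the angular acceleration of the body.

τ = F R = (36.8)(0.106) = 3.901 N·m.
Newton's second law for rotation, τ = Iα, gives α = τ/I = 3.901/0.2720 = 14.34 rad/s².

α ≈ 14.3 rad/s²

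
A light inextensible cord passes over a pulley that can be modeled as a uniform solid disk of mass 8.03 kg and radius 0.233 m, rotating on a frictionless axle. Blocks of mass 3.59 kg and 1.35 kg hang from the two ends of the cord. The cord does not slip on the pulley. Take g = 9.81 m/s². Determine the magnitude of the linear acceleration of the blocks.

a ≈ 2.45 m/s²

I = ½MR² = (1/2)(8.03)(0.233)² = 0.2180 kg·m².
Heavier block: m₁g − T₁ = m₁a. Lighter block: T₂ − m₂g = m₂a.
Pulley: (T₁ − T₂)R = Iα = I(a/R), so T₁ − T₂ = (I/R²)a = (1/2)M_p a = 4.015·a.
Adding the three: (m₁ − m₂)g = (m₁ + m₂ + 4.015)a, so a = (3.59 − 1.35)(9.81)/(3.59 + 1.35 + 4.015) = 2.454 m/s².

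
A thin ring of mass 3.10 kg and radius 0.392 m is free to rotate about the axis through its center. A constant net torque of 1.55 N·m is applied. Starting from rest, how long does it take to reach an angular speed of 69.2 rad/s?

I = MR² = (3.10)(0.392)² = 0.4764 kg·m².
α = τ/I = 1.55/0.4764 = 3.254 rad/s².
ω = αt ⇒ t = ω/α = 69.2/3.254 = 21.27 s.

t ≈ 21.3 s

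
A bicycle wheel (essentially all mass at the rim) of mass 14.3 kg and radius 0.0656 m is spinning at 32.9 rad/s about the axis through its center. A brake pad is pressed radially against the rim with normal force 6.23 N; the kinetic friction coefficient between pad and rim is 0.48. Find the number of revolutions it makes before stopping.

I = MR² = (14.3)(0.0656)² = 0.06154 kg·m².
Friction force f = μN = (0.48)(6.23) = 2.990 N at the rim; torque magnitude τ = fR = 0.1962 N·m, opposing ω.
|α| = τ/I = 0.1962/0.06154 = 3.188 rad/s² (deceleration).
ω² = ω₀² − 2|α|θ with ω = 0 ⇒ θ = ω₀²/(2|α|) = 169.8 rad = 27.02 rev.

≈ 27.0 revolutions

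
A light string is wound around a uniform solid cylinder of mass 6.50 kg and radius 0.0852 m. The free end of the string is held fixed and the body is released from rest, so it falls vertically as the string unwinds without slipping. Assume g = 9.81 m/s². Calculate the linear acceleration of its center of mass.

Translation: Mg − T = Ma. Rotation about the center: TR = Iα with I = ½MR².
With a = αR: T = (I/R²)a = (1/2)M a, so Mg = (1 + 0.5000)Ma.
a = g/(1 + 0.5000) = 9.81/1.500 = 6.540 m/s².

a ≈ 6.54 m/s²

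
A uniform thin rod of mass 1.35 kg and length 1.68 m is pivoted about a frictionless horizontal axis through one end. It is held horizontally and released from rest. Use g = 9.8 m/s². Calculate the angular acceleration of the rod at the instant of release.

α ≈ 8.75 rad/s²

About the pivot, I = (1/3)ML² = (1/3)(1.35)(1.68)² = 1.270 kg·m².
The weight acts at the center, a distance L/2 = 0.8400 m from the pivot; τ = Mg(L/2) = 11.11 N·m.
α = τ/I = 11.11/1.270 = 8.750 rad/s².
(Equivalently α = (3g/(2L)) = 8.750 rad/s².)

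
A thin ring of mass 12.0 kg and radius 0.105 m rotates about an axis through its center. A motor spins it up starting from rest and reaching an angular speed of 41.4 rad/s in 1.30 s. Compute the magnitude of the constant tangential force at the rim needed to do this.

F ≈ 40.1 N

I = MR² = (12.0)(0.105)² = 0.1323 kg·m².
α = Δω/Δt = (41.4 − 0)/1.30 = 31.85 rad/s².
The required torque is τ = Iα = (0.1323)(31.85) = 4.213 N·m.
A tangential force at the rim gives τ = FR, so F = τ/R = 4.213/0.105 = 40.13 N.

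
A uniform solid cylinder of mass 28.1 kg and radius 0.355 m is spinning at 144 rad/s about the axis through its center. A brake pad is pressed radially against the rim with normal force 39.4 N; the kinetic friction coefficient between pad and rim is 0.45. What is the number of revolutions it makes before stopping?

≈ 464 revolutions

I = ½MR² = (1/2)(28.1)(0.355)² = 1.771 kg·m².
Friction force f = μN = (0.45)(39.4) = 17.73 N at the rim; torque magnitude τ = fR = 6.294 N·m, opposing ω.
|α| = τ/I = 6.294/1.771 = 3.555 rad/s² (deceleration).
ω² = ω₀² − 2|α|θ with ω = 0 ⇒ θ = ω₀²/(2|α|) = 2917 rad = 464.2 rev.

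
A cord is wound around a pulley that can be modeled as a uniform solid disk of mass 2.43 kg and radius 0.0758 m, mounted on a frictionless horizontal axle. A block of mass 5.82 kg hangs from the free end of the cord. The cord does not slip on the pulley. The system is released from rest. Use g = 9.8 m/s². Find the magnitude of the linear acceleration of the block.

a ≈ 8.11 m/s²

I = ½MR² = (1/2)(2.43)(0.0758)² = 0.006981 kg·m².
Block: mg − T = ma. Pulley: TR = Iα. No-slip: a = αR, so T = (I/R²)a = 1.215·a.
Then mg = (m + 1.215)a, so a = (5.82)(9.8)/(5.82 + 1.215) = 8.107 m/s².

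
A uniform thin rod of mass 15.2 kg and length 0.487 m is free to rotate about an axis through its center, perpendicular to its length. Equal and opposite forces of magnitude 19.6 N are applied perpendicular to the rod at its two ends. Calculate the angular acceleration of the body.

α ≈ 31.8 rad/s²

I = (1/12)ML² = (1/12)(15.2)(0.487)² = 0.3004 kg·m².
The couple gives τ = F·(L/2) + F·(L/2) = F L = (19.6)(0.487) = 9.545 N·m.
From τ = Iα: α = 9.545/0.3004 = 31.77 rad/s².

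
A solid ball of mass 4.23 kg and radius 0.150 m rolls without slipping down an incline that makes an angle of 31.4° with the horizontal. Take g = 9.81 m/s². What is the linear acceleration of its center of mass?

Translation along the incline: Mg sinθ − f = Ma.
Rotation about the center: fR = Iα with I = (2/5)MR². No-slip gives a = αR, so f = (I/R²)a = (2/5)M a.
Substituting: Mg sinθ = (1 + 0.4000)Ma, so a = g sinθ/(1 + 0.4000) = (9.81) sin 31.4° / 1.400 = 3.651 m/s².

a ≈ 3.65 m/s²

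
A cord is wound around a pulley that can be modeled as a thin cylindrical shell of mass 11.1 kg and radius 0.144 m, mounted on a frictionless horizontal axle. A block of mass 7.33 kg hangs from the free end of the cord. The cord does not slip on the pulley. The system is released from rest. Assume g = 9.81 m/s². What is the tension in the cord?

T ≈ 43.3 N

I = MR² = (11.1)(0.144)² = 0.2302 kg·m².
Block: mg − T = ma. Pulley: TR = Iα. No-slip: a = αR, so T = (I/R²)a = 11.10·a.
Then mg = (m + 11.10)a, so a = (7.33)(9.81)/(7.33 + 11.10) = 3.902 m/s².
T = 11.10·a = 43.31 N.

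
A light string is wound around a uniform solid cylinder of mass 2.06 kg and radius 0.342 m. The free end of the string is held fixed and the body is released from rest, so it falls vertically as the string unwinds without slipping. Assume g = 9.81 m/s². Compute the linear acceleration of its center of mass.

a ≈ 6.54 m/s²

Translation: Mg − T = Ma. Rotation about the center: TR = Iα with I = ½MR².
With a = αR: T = (I/R²)a = (1/2)M a, so Mg = (1 + 0.5000)Ma.
a = g/(1 + 0.5000) = 9.81/1.500 = 6.540 m/s².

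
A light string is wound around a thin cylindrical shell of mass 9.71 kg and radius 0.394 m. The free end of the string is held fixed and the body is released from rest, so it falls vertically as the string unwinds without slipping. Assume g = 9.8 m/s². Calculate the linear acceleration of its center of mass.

Translation: Mg − T = Ma. Rotation about the center: TR = Iα with I = MR².
With a = αR: T = (I/R²)a = M a, so Mg = (1 + 1.000)Ma.
a = g/(1 + 1.000) = 9.8/2.000 = 4.900 m/s².

a ≈ 4.90 m/s²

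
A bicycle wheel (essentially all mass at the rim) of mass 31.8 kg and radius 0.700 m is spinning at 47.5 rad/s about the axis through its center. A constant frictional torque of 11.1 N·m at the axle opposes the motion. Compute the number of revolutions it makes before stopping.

≈ 252 revolutions

I = MR² = (31.8)(0.700)² = 15.58 kg·m².
The net torque has magnitude 11.1 N·m, opposing ω.
|α| = τ/I = 11.10/15.58 = 0.7124 rad/s² (deceleration).
ω² = ω₀² − 2|α|θ with ω = 0 ⇒ θ = ω₀²/(2|α|) = 1584 rad = 252.0 rev.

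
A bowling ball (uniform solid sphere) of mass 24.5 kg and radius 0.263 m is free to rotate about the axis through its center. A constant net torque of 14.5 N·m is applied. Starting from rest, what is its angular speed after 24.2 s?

I = (2/5)MR² = (2/5)(24.5)(0.263)² = 0.6779 kg·m².
α = τ/I = 14.5/0.6779 = 21.39 rad/s².
ω = ω₀ + αt = 0 + (21.39)(24.2) = 517.7 rad/s.

ω ≈ 518 rad/s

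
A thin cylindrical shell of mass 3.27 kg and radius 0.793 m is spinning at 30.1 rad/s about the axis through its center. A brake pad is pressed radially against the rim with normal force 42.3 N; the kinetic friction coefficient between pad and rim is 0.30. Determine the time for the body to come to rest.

I = MR² = (3.27)(0.793)² = 2.056 kg·m².
Friction force f = μN = (0.30)(42.3) = 12.69 N at the rim; torque magnitude τ = fR = 10.06 N·m, opposing ω.
|α| = τ/I = 10.06/2.056 = 4.894 rad/s² (deceleration).
0 = ω₀ − |α|t ⇒ t = ω₀/|α| = 30.1/4.894 = 6.151 s.

t ≈ 6.15 s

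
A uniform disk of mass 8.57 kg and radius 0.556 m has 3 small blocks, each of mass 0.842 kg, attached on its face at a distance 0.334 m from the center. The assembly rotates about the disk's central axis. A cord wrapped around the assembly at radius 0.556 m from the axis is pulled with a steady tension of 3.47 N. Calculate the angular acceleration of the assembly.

α ≈ 1.20 rad/s²

I_disk = ½MR² = ½(8.57)(0.556)² = 1.325 kg·m².
I_blocks = 3·m·r² = 3(0.842)(0.334)² = 0.2818 kg·m².
Total I = 1.606 kg·m².
τ = F r = (3.47)(0.556) = 1.929 N·m.
α = τ/I = 1.929/1.606 = 1.201 rad/s².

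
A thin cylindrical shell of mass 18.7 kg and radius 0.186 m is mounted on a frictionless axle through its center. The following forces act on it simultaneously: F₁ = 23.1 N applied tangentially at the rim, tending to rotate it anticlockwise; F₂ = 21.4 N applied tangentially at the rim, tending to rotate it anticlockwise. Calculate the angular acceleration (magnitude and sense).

I = MR² = (18.7)(0.186)² = 0.6469 kg·m².
Taking anticlockwise as positive: τ₁ = +(23.1)(0.186) = +4.297 N·m; τ₂ = +(21.4)(0.186) = +3.980 N·m.
Net torque τ = 8.277 N·m.
α = τ/I = 8.277/0.6469 = 12.79 rad/s².

α ≈ 12.8 rad/s², anticlockwise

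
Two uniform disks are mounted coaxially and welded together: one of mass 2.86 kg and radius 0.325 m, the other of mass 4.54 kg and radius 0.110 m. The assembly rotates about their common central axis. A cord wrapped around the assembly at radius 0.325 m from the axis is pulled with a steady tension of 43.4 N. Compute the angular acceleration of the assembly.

I = ½M₁R₁² + ½M₂R₂² = ½(2.86)(0.325)² + ½(4.54)(0.110)² = 0.1785 kg·m².
τ = F r = (43.4)(0.325) = 14.11 N·m.
α = τ/I = 14.11/0.1785 = 79.01 rad/s².

α ≈ 79.0 rad/s²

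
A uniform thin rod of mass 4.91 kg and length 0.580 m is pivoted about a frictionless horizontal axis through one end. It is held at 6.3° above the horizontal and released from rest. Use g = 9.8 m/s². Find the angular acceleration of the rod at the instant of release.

About the pivot, I = (1/3)ML² = (1/3)(4.91)(0.580)² = 0.5506 kg·m².
The weight acts at the center, a distance L/2 = 0.2900 m from the pivot; τ = Mg(L/2) cos 6.3° = 13.87 N·m.
α = τ/I = 13.87/0.5506 = 25.19 rad/s².

α ≈ 25.2 rad/s²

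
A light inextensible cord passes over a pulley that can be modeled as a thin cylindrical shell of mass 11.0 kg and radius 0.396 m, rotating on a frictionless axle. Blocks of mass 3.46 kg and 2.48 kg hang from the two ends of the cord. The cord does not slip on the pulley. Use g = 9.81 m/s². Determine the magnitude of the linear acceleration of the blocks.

I = MR² = (11.0)(0.396)² = 1.725 kg·m².
Heavier block: m₁g − T₁ = m₁a. Lighter block: T₂ − m₂g = m₂a.
Pulley: (T₁ − T₂)R = Iα = I(a/R), so T₁ − T₂ = (I/R²)a = 1·M_p a = 11.00·a.
Adding the three: (m₁ − m₂)g = (m₁ + m₂ + 11.00)a, so a = (3.46 − 2.48)(9.81)/(3.46 + 2.48 + 11.00) = 0.5675 m/s².

a ≈ 0.568 m/s²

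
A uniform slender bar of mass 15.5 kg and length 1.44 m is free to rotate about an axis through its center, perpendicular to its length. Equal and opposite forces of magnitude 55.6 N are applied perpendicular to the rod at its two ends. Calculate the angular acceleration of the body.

I = (1/12)ML² = (1/12)(15.5)(1.44)² = 2.678 kg·m².
The couple gives τ = F·(L/2) + F·(L/2) = F L = (55.6)(1.44) = 80.06 N·m.
Newton's second law for rotation, τ = Iα, gives α = τ/I = 80.06/2.678 = 29.89 rad/s².

α ≈ 29.9 rad/s²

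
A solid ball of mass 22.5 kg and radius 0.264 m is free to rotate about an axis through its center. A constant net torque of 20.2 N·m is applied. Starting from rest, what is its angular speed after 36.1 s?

ω ≈ 1160 rad/s

I = (2/5)MR² = (2/5)(22.5)(0.264)² = 0.6273 kg·m².
α = τ/I = 20.2/0.6273 = 32.20 rad/s².
ω = ω₀ + αt = 0 + (32.20)(36.1) = 1163 rad/s.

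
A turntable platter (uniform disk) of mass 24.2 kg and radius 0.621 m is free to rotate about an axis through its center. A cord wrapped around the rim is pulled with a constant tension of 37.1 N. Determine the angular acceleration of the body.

α ≈ 4.94 rad/s²

I = ½MR² = (1/2)(24.2)(0.621)² = 4.666 kg·m².
τ = F R = (37.1)(0.621) = 23.04 N·m.
From τ = Iα: α = 23.04/4.666 = 4.937 rad/s².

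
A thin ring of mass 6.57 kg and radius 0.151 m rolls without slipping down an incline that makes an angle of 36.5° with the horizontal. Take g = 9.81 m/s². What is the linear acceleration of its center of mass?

a ≈ 2.92 m/s²

Translation along the incline: Mg sinθ − f = Ma.
Rotation about the center: fR = Iα with I = MR². No-slip gives a = αR, so f = (I/R²)a = M a.
Substituting: Mg sinθ = (1 + 1.000)Ma, so a = g sinθ/(1 + 1.000) = (9.81) sin 36.5° / 2.000 = 2.918 m/s².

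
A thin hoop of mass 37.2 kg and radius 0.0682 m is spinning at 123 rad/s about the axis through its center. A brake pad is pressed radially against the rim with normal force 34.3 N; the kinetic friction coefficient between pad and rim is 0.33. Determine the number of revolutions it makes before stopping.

≈ 270 revolutions

I = MR² = (37.2)(0.0682)² = 0.1730 kg·m².
Friction force f = μN = (0.33)(34.3) = 11.32 N at the rim; torque magnitude τ = fR = 0.7720 N·m, opposing ω.
|α| = τ/I = 0.7720/0.1730 = 4.461 rad/s² (deceleration).
ω² = ω₀² − 2|α|θ with ω = 0 ⇒ θ = ω₀²/(2|α|) = 1696 rad = 269.8 rev.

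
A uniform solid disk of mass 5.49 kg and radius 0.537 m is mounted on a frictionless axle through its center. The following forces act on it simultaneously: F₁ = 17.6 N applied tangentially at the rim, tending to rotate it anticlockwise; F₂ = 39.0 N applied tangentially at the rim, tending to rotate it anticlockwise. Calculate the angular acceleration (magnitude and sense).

α ≈ 38.4 rad/s², anticlockwise

I = ½MR² = (1/2)(5.49)(0.537)² = 0.7916 kg·m².
Taking anticlockwise as positive: τ₁ = +(17.6)(0.537) = +9.451 N·m; τ₂ = +(39.0)(0.537) = +20.94 N·m.
Net torque τ = 30.39 N·m.
α = τ/I = 30.39/0.7916 = 38.40 rad/s².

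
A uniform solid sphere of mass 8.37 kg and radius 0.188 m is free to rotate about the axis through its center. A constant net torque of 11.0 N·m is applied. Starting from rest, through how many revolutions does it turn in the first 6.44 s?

≈ 307 revolutions

I = (2/5)MR² = (2/5)(8.37)(0.188)² = 0.1183 kg·m².
α = τ/I = 11.0/0.1183 = 92.96 rad/s².
θ = ½αt² = ½(92.96)(6.44)² = 1928 rad.
Revolutions = θ/(2π) = 306.8.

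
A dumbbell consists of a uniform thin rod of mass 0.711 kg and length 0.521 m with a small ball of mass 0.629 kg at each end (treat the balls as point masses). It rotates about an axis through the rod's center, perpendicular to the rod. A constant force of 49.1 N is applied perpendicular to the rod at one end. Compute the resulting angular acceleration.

α ≈ 126 rad/s²

I_rod = (1/12)ML² = (1/12)(0.711)(0.521)² = 0.01608 kg·m².
I_balls = 2·m·(L/2)² = 2(0.629)(0.2605)² = 0.08537 kg·m².
Total I = 0.1015 kg·m².
τ = F·(L/2) = (49.1)(0.261) = 12.79 N·m.
α = τ/I = 12.79/0.1015 = 126.1 rad/s².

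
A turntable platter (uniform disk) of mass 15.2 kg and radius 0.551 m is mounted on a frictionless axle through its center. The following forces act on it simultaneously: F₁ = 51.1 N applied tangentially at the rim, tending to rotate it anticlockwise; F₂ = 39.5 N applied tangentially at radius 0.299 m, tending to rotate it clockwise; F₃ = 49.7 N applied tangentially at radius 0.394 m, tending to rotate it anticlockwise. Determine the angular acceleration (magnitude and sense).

α ≈ 15.6 rad/s², anticlockwise

I = ½MR² = (1/2)(15.2)(0.551)² = 2.307 kg·m².
Taking anticlockwise as positive: τ₁ = +(51.1)(0.551) = +28.16 N·m; τ₂ = −(39.5)(0.299) = −11.81 N·m; τ₃ = +(49.7)(0.394) = +19.58 N·m.
Net torque τ = 35.93 N·m.
α = τ/I = 35.93/2.307 = 15.57 rad/s².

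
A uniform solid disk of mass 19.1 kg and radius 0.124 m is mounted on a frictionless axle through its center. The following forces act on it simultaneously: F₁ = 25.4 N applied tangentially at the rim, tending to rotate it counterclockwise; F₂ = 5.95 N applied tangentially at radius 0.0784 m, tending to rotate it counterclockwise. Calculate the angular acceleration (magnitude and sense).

α ≈ 24.6 rad/s², counterclockwise

I = ½MR² = (1/2)(19.1)(0.124)² = 0.1468 kg·m².
Taking counterclockwise as positive: τ₁ = +(25.4)(0.124) = +3.150 N·m; τ₂ = +(5.95)(0.0784) = +0.4665 N·m.
Net torque τ = 3.616 N·m.
α = τ/I = 3.616/0.1468 = 24.63 rad/s².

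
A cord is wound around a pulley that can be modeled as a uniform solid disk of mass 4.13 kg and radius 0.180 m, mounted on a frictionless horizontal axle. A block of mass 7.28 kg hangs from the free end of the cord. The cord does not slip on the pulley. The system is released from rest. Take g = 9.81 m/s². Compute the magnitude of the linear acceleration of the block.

I = ½MR² = (1/2)(4.13)(0.180)² = 0.06691 kg·m².
Block: mg − T = ma. Pulley: TR = Iα. No-slip: a = αR, so T = (I/R²)a = 2.065·a.
Then mg = (m + 2.065)a, so a = (7.28)(9.81)/(7.28 + 2.065) = 7.642 m/s².

a ≈ 7.64 m/s²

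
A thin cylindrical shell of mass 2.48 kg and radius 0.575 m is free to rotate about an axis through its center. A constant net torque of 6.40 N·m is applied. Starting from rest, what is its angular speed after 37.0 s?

ω ≈ 289 rad/s

I = MR² = (2.48)(0.575)² = 0.8199 kg·m².
α = τ/I = 6.40/0.8199 = 7.805 rad/s².
ω = ω₀ + αt = 0 + (7.805)(37.0) = 288.8 rad/s.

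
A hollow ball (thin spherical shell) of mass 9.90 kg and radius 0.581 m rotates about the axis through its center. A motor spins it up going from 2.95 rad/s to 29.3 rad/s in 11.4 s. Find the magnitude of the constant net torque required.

I = (2/3)MR² = (2/3)(9.90)(0.581)² = 2.228 kg·m².
α = Δω/Δt = (29.3 − 2.95)/11.4 = 2.311 rad/s².
τ = Iα = (2.228)(2.311) = 5.150 N·m.

τ ≈ 5.15 N·m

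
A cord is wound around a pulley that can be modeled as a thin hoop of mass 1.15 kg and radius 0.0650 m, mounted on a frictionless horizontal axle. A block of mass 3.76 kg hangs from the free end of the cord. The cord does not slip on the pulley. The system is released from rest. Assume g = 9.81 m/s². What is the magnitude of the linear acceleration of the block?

I = MR² = (1.15)(0.0650)² = 0.004859 kg·m².
Block: mg − T = ma. Pulley: TR = Iα. No-slip: a = αR, so T = (I/R²)a = 1.150·a.
Then mg = (m + 1.150)a, so a = (3.76)(9.81)/(3.76 + 1.150) = 7.512 m/s².

a ≈ 7.51 m/s²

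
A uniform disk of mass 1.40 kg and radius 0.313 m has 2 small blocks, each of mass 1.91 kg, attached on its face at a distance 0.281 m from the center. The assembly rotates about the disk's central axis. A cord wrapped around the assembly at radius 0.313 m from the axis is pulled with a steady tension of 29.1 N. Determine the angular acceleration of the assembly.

α ≈ 24.6 rad/s²

I_disk = ½MR² = ½(1.40)(0.313)² = 0.06858 kg·m².
I_blocks = 2·m·r² = 2(1.91)(0.281)² = 0.3016 kg·m².
Total I = 0.3702 kg·m².
τ = F r = (29.1)(0.313) = 9.108 N·m.
α = τ/I = 9.108/0.3702 = 24.60 rad/s².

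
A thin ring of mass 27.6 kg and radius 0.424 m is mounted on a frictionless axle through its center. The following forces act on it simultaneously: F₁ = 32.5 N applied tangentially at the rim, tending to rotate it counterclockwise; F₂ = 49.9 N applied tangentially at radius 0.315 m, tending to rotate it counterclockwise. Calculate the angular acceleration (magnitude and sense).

α ≈ 5.95 rad/s², counterclockwise

I = MR² = (27.6)(0.424)² = 4.962 kg·m².
Taking counterclockwise as positive: τ₁ = +(32.5)(0.424) = +13.78 N·m; τ₂ = +(49.9)(0.315) = +15.72 N·m.
Net torque τ = 29.50 N·m.
α = τ/I = 29.50/4.962 = 5.945 rad/s².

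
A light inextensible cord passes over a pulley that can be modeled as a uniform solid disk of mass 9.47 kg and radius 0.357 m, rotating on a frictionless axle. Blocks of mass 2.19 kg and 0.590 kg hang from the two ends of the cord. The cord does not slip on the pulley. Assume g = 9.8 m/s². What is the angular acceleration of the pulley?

α ≈ 5.84 rad/s²

I = ½MR² = (1/2)(9.47)(0.357)² = 0.6035 kg·m².
Heavier block: m₁g − T₁ = m₁a. Lighter block: T₂ − m₂g = m₂a.
Pulley: (T₁ − T₂)R = Iα = I(a/R), so T₁ − T₂ = (I/R²)a = (1/2)M_p a = 4.735·a.
Adding the three: (m₁ − m₂)g = (m₁ + m₂ + 4.735)a, so a = (2.19 − 0.590)(9.8)/(2.19 + 0.590 + 4.735) = 2.086 m/s².
α = a/R = 2.086/0.357 = 5.845 rad/s².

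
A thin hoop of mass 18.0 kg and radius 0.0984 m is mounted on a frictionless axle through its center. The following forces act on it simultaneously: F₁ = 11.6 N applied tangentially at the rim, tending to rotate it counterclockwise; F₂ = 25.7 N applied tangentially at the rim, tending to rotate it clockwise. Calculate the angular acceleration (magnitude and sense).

α ≈ 7.96 rad/s², clockwise

I = MR² = (18.0)(0.0984)² = 0.1743 kg·m².
Taking counterclockwise as positive: τ₁ = +(11.6)(0.0984) = +1.141 N·m; τ₂ = −(25.7)(0.0984) = −2.529 N·m.
Net torque τ = -1.387 N·m.
α = τ/I = -1.387/0.1743 = -7.961 rad/s².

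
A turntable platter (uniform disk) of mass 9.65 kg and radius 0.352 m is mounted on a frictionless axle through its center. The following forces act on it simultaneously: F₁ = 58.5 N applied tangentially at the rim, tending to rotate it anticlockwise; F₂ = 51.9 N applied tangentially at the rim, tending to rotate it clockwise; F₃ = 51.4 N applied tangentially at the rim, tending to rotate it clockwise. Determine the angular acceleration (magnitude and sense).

I = ½MR² = (1/2)(9.65)(0.352)² = 0.5978 kg·m².
Taking anticlockwise as positive: τ₁ = +(58.5)(0.352) = +20.59 N·m; τ₂ = −(51.9)(0.352) = −18.27 N·m; τ₃ = −(51.4)(0.352) = −18.09 N·m.
Net torque τ = -15.77 N·m.
α = τ/I = -15.77/0.5978 = -26.38 rad/s².

α ≈ 26.4 rad/s², clockwise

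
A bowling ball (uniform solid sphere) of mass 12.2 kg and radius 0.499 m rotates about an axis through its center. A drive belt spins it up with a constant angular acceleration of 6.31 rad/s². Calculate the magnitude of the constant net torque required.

τ ≈ 7.67 N·m

I = (2/5)MR² = (2/5)(12.2)(0.499)² = 1.215 kg·m².
τ = Iα = (1.215)(6.310) = 7.667 N·m.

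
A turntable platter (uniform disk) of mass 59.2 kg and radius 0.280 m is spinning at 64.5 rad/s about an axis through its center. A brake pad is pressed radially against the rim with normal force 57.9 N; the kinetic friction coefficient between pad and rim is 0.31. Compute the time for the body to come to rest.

t ≈ 29.8 s

I = ½MR² = (1/2)(59.2)(0.280)² = 2.321 kg·m².
Friction force f = μN = (0.31)(57.9) = 17.95 N at the rim; torque magnitude τ = fR = 5.026 N·m, opposing ω.
|α| = τ/I = 5.026/2.321 = 2.166 rad/s² (deceleration).
0 = ω₀ − |α|t ⇒ t = ω₀/|α| = 64.5/2.166 = 29.78 s.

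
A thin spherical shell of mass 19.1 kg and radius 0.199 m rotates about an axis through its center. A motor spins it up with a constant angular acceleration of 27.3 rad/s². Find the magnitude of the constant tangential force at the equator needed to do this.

F ≈ 69.2 N

I = (2/3)MR² = (2/3)(19.1)(0.199)² = 0.5043 kg·m².
The required torque is τ = Iα = (0.5043)(27.30) = 13.77 N·m.
A tangential force at the equator gives τ = FR, so F = τ/R = 13.77/0.199 = 69.18 N.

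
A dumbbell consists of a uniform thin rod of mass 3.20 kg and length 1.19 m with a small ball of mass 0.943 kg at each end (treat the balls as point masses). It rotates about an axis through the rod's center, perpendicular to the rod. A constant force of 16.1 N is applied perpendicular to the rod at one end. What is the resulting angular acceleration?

I_rod = (1/12)ML² = (1/12)(3.20)(1.19)² = 0.3776 kg·m².
I_balls = 2·m·(L/2)² = 2(0.943)(0.5950)² = 0.6677 kg·m².
Total I = 1.045 kg·m².
τ = F·(L/2) = (16.1)(0.595) = 9.580 N·m.
α = τ/I = 9.580/1.045 = 9.164 rad/s².

α ≈ 9.16 rad/s²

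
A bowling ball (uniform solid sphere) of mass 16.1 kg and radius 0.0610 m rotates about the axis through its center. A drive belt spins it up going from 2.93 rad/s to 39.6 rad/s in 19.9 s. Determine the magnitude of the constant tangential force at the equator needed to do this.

F ≈ 0.724 N

I = (2/5)MR² = (2/5)(16.1)(0.0610)² = 0.02396 kg·m².
α = Δω/Δt = (39.6 − 2.93)/19.9 = 1.843 rad/s².
The required torque is τ = Iα = (0.02396)(1.843) = 0.04416 N·m.
A tangential force at the equator gives τ = FR, so F = τ/R = 0.04416/0.0610 = 0.7239 N.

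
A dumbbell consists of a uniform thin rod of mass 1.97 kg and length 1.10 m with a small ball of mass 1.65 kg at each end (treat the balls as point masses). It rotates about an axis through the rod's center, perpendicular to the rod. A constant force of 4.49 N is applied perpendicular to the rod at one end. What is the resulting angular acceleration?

α ≈ 2.06 rad/s²

I_rod = (1/12)ML² = (1/12)(1.97)(1.10)² = 0.1986 kg·m².
I_balls = 2·m·(L/2)² = 2(1.65)(0.5500)² = 0.9983 kg·m².
Total I = 1.197 kg·m².
τ = F·(L/2) = (4.49)(0.550) = 2.470 N·m.
α = τ/I = 2.470/1.197 = 2.063 rad/s².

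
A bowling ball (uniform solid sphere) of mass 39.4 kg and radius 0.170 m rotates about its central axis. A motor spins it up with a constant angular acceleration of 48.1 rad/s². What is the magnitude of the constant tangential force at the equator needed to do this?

F ≈ 129 N

I = (2/5)MR² = (2/5)(39.4)(0.170)² = 0.4555 kg·m².
The required torque is τ = Iα = (0.4555)(48.10) = 21.91 N·m.
A tangential force at the equator gives τ = FR, so F = τ/R = 21.91/0.170 = 128.9 N.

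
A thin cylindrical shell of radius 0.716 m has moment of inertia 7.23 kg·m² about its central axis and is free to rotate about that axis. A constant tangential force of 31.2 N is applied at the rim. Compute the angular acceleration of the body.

α ≈ 3.09 rad/s²

τ = F R = (31.2)(0.716) = 22.34 N·m.
From τ = Iα: α = 22.34/7.230 = 3.090 rad/s².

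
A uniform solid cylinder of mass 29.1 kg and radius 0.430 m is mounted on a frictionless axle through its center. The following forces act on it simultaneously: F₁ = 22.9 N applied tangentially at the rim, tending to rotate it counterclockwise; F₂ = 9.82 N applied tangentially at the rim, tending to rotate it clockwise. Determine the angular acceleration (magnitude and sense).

I = ½MR² = (1/2)(29.1)(0.430)² = 2.690 kg·m².
Taking counterclockwise as positive: τ₁ = +(22.9)(0.430) = +9.847 N·m; τ₂ = −(9.82)(0.430) = −4.223 N·m.
Net torque τ = 5.624 N·m.
α = τ/I = 5.624/2.690 = 2.091 rad/s².

α ≈ 2.09 rad/s², counterclockwise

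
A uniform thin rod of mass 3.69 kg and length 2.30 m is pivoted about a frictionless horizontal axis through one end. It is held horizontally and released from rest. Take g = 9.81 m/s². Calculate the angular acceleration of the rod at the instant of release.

α ≈ 6.40 rad/s²

About the pivot, I = (1/3)ML² = (1/3)(3.69)(2.30)² = 6.507 kg·m².
The weight acts at the center, a distance L/2 = 1.150 m from the pivot; τ = Mg(L/2) = 41.63 N·m.
α = τ/I = 41.63/6.507 = 6.398 rad/s².
(Equivalently α = (3g/(2L)) = 6.398 rad/s².)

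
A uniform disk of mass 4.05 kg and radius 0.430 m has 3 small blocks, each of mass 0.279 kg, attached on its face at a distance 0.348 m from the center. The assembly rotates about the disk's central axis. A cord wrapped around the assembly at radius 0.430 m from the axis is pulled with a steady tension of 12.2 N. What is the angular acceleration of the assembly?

α ≈ 11.0 rad/s²

I_disk = ½MR² = ½(4.05)(0.430)² = 0.3744 kg·m².
I_blocks = 3·m·r² = 3(0.279)(0.348)² = 0.1014 kg·m².
Total I = 0.4758 kg·m².
τ = F r = (12.2)(0.430) = 5.246 N·m.
α = τ/I = 5.246/0.4758 = 11.03 rad/s².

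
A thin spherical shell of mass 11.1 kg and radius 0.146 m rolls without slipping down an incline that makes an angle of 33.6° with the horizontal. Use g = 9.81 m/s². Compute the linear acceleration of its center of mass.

a ≈ 3.26 m/s²

Translation along the incline: Mg sinθ − f = Ma.
Rotation about the center: fR = Iα with I = (2/3)MR². No-slip gives a = αR, so f = (I/R²)a = (2/3)M a.
Substituting: Mg sinθ = (1 + 0.6667)Ma, so a = g sinθ/(1 + 0.6667) = (9.81) sin 33.6° / 1.667 = 3.257 m/s².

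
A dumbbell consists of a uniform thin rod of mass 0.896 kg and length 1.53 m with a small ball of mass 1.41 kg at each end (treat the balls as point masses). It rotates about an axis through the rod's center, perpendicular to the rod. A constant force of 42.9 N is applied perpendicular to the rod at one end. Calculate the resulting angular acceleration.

I_rod = (1/12)ML² = (1/12)(0.896)(1.53)² = 0.1748 kg·m².
I_balls = 2·m·(L/2)² = 2(1.41)(0.7650)² = 1.650 kg·m².
Total I = 1.825 kg·m².
τ = F·(L/2) = (42.9)(0.765) = 32.82 N·m.
α = τ/I = 32.82/1.825 = 17.98 rad/s².

α ≈ 18.0 rad/s²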